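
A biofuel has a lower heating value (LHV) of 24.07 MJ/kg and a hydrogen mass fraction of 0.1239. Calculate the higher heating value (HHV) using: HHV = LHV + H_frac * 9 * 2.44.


HHV = LHV + H_frac * 9 * 2.44
= 24.07 + 0.1239 * 9 * 2.44
= 26.7908 MJ/kg

26.7908 MJ/kg


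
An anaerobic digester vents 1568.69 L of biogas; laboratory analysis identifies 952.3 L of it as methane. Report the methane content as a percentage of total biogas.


CH4% = V_CH4 / V_total * 100
= 952.3 / 1568.69 * 100
= 60.7067%

60.7067%


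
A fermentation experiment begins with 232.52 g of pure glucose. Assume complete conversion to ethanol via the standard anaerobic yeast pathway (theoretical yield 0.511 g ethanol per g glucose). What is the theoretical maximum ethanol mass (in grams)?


Theoretical ethanol yield: m_EtOH = 0.511 * m_glucose
m_EtOH = 0.511 * 232.52 = 118.8177 g

118.8177 g


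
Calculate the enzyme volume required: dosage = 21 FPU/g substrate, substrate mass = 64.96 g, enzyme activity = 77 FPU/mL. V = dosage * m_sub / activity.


V = dosage * m_sub / activity
V = 21 * 64.96 / 77
V = 17.7164 mL

17.7164 mL


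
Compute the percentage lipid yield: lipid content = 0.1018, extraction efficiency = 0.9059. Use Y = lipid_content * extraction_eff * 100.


Y = lipid_content * extraction_eff * 100
= 0.1018 * 0.9059 * 100
= 9.2221%

9.2221%


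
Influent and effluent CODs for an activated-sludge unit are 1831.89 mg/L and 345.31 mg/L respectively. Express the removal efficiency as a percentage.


eta = (COD_in - COD_out) / COD_in * 100
= (1831.89 - 345.31) / 1831.89 * 100
= 81.1501%

81.1501%


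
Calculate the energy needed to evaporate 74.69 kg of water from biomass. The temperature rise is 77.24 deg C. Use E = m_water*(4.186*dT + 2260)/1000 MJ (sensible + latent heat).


E = m_water * (4.186 * dT + 2260) / 1000
= 74.69 * (4.186 * 77.24 + 2260) / 1000
= 192.9487 MJ

192.9487 MJ


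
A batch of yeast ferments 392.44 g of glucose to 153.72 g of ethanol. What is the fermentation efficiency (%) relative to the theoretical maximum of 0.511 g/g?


Fermentation efficiency = (actual / (0.511 * glucose)) * 100
= (153.72 / (0.511 * 392.44)) * 100
= 76.6542%

76.6542%


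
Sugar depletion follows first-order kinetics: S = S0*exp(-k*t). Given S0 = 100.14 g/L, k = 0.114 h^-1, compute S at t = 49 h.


S = S0 * exp(-k * t)
S = 100.14 * exp(-0.114 * 49)
S = 0.3755 g/L

0.3755 g/L


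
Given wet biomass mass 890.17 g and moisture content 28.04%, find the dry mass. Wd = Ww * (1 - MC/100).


Wd = Ww * (1 - MC/100)
= 890.17 * (1 - 28.04/100)
= 640.5663 g

640.5663 g


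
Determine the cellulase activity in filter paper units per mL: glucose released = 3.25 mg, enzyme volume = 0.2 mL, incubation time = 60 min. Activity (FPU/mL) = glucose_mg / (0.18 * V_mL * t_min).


Activity = glucose_mg / (0.18 mg/umol * V_mL * t_min)
= 3.25 / (0.18 * 0.2 * 60)
= 1.5046 FPU/mL

1.5046 FPU/mL


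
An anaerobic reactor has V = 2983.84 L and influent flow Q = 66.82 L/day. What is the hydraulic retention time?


HRT = V / Q
= 2983.84 / 66.82
= 44.6549 days

44.6549 days


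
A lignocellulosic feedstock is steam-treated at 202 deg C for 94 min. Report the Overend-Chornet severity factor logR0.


logR0 = log10(t * exp((T - 100) / 14.75))
= log10(94 * exp((202 - 100) / 14.75))
= 4.9764

4.9764


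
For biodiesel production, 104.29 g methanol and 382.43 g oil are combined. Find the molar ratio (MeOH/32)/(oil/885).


Molar ratio = n_MeOH / n_oil = (MeOH/32) / (oil/885) = (MeOH * 885) / (32 * oil)
= (104.29 * 885) / (32 * 382.43)
= 7.5420

7.5420


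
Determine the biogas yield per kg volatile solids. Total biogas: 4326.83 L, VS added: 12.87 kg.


Y = V / VS
= 4326.83 / 12.87
= 336.1950 L/kg VS

336.1950 L/kg VS


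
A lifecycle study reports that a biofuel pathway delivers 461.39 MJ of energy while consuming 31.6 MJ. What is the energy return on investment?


EROI = E_out / E_in
= 461.39 / 31.6
= 14.6009

14.6009


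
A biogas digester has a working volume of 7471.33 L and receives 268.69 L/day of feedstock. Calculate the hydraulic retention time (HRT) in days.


HRT = V / Q
= 7471.33 / 268.69
= 27.8065 days

27.8065 days


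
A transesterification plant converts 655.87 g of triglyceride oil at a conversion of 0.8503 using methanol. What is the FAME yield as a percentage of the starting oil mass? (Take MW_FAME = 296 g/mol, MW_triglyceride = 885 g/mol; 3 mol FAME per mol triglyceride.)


m_FAME = oil * conv * (3 * 296 / 885) = oil * conv * (888/885)
= 655.87 * 0.8503 * 888 / 885
= 559.5767 g
Y = m_FAME / oil * 100 = conv * (888/885) * 100
= 0.8503 * 888 / 885 * 100
= 85.32%

85.32%


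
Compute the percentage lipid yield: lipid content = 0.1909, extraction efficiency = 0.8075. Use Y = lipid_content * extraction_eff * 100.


Y = lipid_content * extraction_eff * 100
= 0.1909 * 0.8075 * 100
= 15.4152%

15.4152%


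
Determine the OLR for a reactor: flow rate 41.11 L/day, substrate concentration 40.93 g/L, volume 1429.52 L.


OLR = Q * S / V
= 41.11 * 40.93 / 1429.52
= 1.1771 g/L/day

1.1771 g/L/day


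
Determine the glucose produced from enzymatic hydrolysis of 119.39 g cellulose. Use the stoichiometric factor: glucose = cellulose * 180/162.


glucose = cellulose * 180/162
= 119.39 * 180/162
= 132.6556 g

132.6556 g


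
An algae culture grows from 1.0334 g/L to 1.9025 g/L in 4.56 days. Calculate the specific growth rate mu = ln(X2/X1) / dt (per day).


mu = ln(X2/X1) / dt
= ln(1.9025/1.0334) / 4.56
= 0.1338 per day

0.1338 per day


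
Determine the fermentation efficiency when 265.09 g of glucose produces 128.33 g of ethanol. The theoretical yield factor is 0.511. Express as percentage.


Fermentation efficiency = (actual / (0.511 * glucose)) * 100
= (128.33 / (0.511 * 265.09)) * 100
= 94.7358%

94.7358%


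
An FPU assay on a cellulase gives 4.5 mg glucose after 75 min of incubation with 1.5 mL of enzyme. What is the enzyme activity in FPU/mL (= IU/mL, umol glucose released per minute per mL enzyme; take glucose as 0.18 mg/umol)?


Activity = glucose_mg / (0.18 mg/umol * V_mL * t_min)
= 4.5 / (0.18 * 1.5 * 75)
= 0.2222 FPU/mL

0.2222 FPU/mL


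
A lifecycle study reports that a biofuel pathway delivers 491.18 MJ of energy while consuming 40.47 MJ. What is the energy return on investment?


EROI = E_out / E_in
= 491.18 / 40.47
= 12.1369

12.1369


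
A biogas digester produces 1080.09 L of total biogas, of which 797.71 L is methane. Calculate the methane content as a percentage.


CH4% = V_CH4 / V_total * 100
= 797.71 / 1080.09 * 100
= 73.8559%

73.8559%


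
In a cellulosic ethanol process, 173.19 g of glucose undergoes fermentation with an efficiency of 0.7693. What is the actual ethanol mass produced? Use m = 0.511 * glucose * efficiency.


Actual ethanol: m = 0.511 * 173.19 * 0.7693
m = 68.0831 g

68.0831 g


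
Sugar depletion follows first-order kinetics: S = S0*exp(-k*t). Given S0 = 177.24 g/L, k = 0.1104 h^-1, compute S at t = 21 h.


S = S0 * exp(-k * t)
S = 177.24 * exp(-0.1104 * 21)
S = 17.4459 g/L

17.4459 g/L


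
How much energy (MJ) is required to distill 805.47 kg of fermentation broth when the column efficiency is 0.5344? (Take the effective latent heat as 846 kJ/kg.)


E = m * 846 / (eta * 1000)
= 805.47 * 846 / (0.5344 * 1000)
= 1275.1265 MJ

1275.1265 MJ


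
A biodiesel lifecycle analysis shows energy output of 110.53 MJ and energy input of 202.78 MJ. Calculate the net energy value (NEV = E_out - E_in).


NEV = E_out - E_in
= 110.53 - 202.78
= -92.2500 MJ

-92.2500 MJ


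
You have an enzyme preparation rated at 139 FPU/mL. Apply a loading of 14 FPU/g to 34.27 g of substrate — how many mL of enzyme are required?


V = dosage * m_sub / activity
V = 14 * 34.27 / 139
V = 3.4517 mL

3.4517 mL


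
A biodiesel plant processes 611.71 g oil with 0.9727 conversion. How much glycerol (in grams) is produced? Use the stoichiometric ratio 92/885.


glycerol = oil * conv * (92/885)
= 611.71 * 0.9727 * 92 / 885
= 61.8542 g

61.8542 g


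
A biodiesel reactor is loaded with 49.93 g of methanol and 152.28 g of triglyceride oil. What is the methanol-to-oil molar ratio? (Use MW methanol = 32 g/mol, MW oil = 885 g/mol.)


Molar ratio = n_MeOH / n_oil = (MeOH/32) / (oil/885) = (MeOH * 885) / (32 * oil)
= (49.93 * 885) / (32 * 152.28)
= 9.0680

9.0680


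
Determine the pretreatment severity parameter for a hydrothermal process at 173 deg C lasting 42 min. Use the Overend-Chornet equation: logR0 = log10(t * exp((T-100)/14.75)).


logR0 = log10(t * exp((T - 100) / 14.75))
= log10(42 * exp((173 - 100) / 14.75))
= 3.7726

3.7726


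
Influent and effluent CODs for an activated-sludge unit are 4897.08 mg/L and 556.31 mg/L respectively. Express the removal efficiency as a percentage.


eta = (COD_in - COD_out) / COD_in * 100
= (4897.08 - 556.31) / 4897.08 * 100
= 88.6400%

88.6400%


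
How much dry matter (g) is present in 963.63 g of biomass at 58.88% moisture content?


Wd = Ww * (1 - MC/100)
= 963.63 * (1 - 58.88/100)
= 396.2447 g

396.2447 g


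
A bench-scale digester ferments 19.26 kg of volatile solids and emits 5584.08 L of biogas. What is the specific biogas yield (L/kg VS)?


Y = V / VS
= 5584.08 / 19.26
= 289.9315 L/kg VS

289.9315 L/kg VS


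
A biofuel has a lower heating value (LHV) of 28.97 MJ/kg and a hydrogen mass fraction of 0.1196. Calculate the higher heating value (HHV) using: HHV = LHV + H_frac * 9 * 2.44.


HHV = LHV + H_frac * 9 * 2.44
= 28.97 + 0.1196 * 9 * 2.44
= 31.5964 MJ/kg

31.5964 MJ/kg


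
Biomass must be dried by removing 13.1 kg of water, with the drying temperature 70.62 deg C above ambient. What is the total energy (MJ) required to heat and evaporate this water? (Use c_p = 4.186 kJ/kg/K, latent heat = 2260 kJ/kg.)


E = m_water * (4.186 * dT + 2260) / 1000
= 13.1 * (4.186 * 70.62 + 2260) / 1000
= 33.4786 MJ

33.4786 MJ


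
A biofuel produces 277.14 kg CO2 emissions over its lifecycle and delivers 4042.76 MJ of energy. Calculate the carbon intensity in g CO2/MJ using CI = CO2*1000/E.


CI = CO2 * 1000 / E
= 277.14 * 1000 / 4042.76
= 68.5522 g CO2/MJ

68.5522 g CO2/MJ


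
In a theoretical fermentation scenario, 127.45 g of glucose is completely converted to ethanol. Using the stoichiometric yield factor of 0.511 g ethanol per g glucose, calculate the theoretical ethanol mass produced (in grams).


Theoretical ethanol yield: m_EtOH = 0.511 * m_glucose
m_EtOH = 0.511 * 127.45 = 65.1270 g

65.1270 g


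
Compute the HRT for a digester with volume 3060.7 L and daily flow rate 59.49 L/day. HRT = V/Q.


HRT = V / Q
= 3060.7 / 59.49
= 51.4490 days

51.4490 days


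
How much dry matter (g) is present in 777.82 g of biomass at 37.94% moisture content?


Wd = Ww * (1 - MC/100)
= 777.82 * (1 - 37.94/100)
= 482.7151 g

482.7151 g


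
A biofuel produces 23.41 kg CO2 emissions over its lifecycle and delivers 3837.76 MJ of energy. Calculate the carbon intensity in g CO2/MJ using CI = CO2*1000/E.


CI = CO2 * 1000 / E
= 23.41 * 1000 / 3837.76
= 6.0999 g CO2/MJ

6.0999 g CO2/MJ


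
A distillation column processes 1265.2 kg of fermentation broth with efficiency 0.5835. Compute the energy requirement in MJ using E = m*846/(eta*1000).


E = m * 846 / (eta * 1000)
= 1265.2 * 846 / (0.5835 * 1000)
= 1834.3774 MJ

1834.3774 MJ


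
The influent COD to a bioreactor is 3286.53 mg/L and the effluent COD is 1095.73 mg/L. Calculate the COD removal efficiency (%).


eta = (COD_in - COD_out) / COD_in * 100
= (3286.53 - 1095.73) / 3286.53 * 100
= 66.6600%

66.6600%


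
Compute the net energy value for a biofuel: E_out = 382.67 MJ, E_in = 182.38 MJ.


NEV = E_out - E_in
= 382.67 - 182.38
= 200.2900 MJ

200.2900 MJ


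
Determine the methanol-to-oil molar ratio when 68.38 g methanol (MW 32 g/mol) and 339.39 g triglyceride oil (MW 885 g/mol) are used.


Molar ratio = n_MeOH / n_oil = (MeOH/32) / (oil/885) = (MeOH * 885) / (32 * oil)
= (68.38 * 885) / (32 * 339.39)
= 5.5722

5.5722


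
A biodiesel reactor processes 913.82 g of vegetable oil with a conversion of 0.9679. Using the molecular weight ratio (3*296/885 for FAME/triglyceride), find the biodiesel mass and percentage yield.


m_FAME = oil * conv * (3 * 296 / 885) = oil * conv * (888/885)
= 913.82 * 0.9679 * 888 / 885
= 887.4846 g
Y = m_FAME / oil * 100 = conv * (888/885) * 100
= 0.9679 * 888 / 885 * 100
= 97.12%

887.4846 g FAME; Y = 97.12%


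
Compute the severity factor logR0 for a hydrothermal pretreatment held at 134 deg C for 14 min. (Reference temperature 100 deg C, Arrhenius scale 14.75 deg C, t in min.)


logR0 = log10(t * exp((T - 100) / 14.75))
= log10(14 * exp((134 - 100) / 14.75))
= 2.1472

2.1472


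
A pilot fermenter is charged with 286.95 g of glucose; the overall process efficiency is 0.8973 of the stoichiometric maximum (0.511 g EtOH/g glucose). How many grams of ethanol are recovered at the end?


Actual ethanol: m = 0.511 * 286.95 * 0.8973
m = 131.5724 g

131.5724 g


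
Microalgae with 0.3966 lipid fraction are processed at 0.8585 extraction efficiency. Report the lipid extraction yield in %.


Y = lipid_content * extraction_eff * 100
= 0.3966 * 0.8585 * 100
= 34.0481%

34.0481%


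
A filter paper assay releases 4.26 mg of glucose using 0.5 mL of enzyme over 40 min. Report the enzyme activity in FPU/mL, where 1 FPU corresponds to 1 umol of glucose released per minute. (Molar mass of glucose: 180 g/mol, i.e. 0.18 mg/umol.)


Activity = glucose_mg / (0.18 mg/umol * V_mL * t_min)
= 4.26 / (0.18 * 0.5 * 40)
= 1.1833 FPU/mL

1.1833 FPU/mL


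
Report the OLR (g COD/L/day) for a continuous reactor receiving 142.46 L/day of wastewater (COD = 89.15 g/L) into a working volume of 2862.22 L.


OLR = Q * S / V
= 142.46 * 89.15 / 2862.22
= 4.4372 g/L/day

4.4372 g/L/day


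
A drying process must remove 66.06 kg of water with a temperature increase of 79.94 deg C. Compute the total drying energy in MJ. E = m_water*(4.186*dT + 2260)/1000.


E = m_water * (4.186 * dT + 2260) / 1000
= 66.06 * (4.186 * 79.94 + 2260) / 1000
= 171.4012 MJ

171.4012 MJ


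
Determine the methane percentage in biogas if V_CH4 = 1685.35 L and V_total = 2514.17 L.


CH4% = V_CH4 / V_total * 100
= 1685.35 / 2514.17 * 100
= 67.0341%

67.0341%


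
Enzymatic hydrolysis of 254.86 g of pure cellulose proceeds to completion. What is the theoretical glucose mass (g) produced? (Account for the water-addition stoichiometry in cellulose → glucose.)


glucose = cellulose * 180/162
= 254.86 * 180/162
= 283.1778 g

283.1778 g


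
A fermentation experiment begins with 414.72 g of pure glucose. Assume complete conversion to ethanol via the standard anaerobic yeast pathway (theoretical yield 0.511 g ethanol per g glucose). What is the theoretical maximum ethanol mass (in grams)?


Theoretical ethanol yield: m_EtOH = 0.511 * m_glucose
m_EtOH = 0.511 * 414.72 = 211.9219 g

211.9219 g


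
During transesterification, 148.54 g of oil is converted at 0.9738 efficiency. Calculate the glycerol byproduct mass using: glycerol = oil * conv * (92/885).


glycerol = oil * conv * (92/885)
= 148.54 * 0.9738 * 92 / 885
= 15.0369 g

15.0369 g


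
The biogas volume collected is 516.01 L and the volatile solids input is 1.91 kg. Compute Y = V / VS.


Y = V / VS
= 516.01 / 1.91
= 270.1623 L/kg VS

270.1623 L/kg VS


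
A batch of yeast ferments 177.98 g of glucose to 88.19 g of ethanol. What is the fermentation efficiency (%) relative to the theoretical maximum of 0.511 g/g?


Fermentation efficiency = (actual / (0.511 * glucose)) * 100
= (88.19 / (0.511 * 177.98)) * 100
= 96.9677%

96.9677%


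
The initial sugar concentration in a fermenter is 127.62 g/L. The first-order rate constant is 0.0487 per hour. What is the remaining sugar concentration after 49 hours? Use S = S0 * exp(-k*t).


S = S0 * exp(-k * t)
S = 127.62 * exp(-0.0487 * 49)
S = 11.7371 g/L

11.7371 g/L


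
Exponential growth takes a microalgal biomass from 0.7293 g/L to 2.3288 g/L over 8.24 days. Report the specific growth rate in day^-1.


mu = ln(X2/X1) / dt
= ln(2.3288/0.7293) / 8.24
= 0.1409 per day

0.1409 per day


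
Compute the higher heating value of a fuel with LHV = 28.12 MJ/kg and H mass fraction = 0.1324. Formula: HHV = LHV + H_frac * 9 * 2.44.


HHV = LHV + H_frac * 9 * 2.44
= 28.12 + 0.1324 * 9 * 2.44
= 31.0275 MJ/kg

31.0275 MJ/kg


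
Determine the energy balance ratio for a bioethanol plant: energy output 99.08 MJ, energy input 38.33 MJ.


EROI = E_out / E_in
= 99.08 / 38.33
= 2.5849

2.5849


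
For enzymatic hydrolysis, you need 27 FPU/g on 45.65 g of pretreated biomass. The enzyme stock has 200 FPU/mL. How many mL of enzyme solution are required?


V = dosage * m_sub / activity
V = 27 * 45.65 / 200
V = 6.1627 mL

6.1627 mL


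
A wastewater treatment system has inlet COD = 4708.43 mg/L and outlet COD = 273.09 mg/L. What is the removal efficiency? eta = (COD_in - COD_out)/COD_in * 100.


eta = (COD_in - COD_out) / COD_in * 100
= (4708.43 - 273.09) / 4708.43 * 100
= 94.2000%

94.2000%


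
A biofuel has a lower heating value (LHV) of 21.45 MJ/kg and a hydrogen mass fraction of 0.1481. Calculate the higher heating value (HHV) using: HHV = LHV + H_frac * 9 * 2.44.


HHV = LHV + H_frac * 9 * 2.44
= 21.45 + 0.1481 * 9 * 2.44
= 24.7023 MJ/kg

24.7023 MJ/kg


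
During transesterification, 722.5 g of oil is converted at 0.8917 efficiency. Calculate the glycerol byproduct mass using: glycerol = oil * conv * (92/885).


glycerol = oil * conv * (92/885)
= 722.5 * 0.8917 * 92 / 885
= 66.9732 g

66.9732 g


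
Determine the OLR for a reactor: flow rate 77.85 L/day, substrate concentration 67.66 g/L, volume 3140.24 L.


OLR = Q * S / V
= 77.85 * 67.66 / 3140.24
= 1.6774 g/L/day

1.6774 g/L/day


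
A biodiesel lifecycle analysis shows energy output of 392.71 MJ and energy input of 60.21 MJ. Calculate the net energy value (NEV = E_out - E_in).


NEV = E_out - E_in
= 392.71 - 60.21
= 332.5000 MJ

332.5000 MJ


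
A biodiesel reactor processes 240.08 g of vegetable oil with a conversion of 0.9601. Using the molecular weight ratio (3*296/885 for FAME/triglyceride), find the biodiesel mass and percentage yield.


m_FAME = oil * conv * (3 * 296 / 885) = oil * conv * (888/885)
= 240.08 * 0.9601 * 888 / 885
= 231.2822 g
Y = m_FAME / oil * 100 = conv * (888/885) * 100
= 0.9601 * 888 / 885 * 100
= 96.34%

231.2822 g FAME; Y = 96.34%


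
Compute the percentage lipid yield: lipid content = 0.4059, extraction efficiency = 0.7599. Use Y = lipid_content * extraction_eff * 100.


Y = lipid_content * extraction_eff * 100
= 0.4059 * 0.7599 * 100
= 30.8443%

30.8443%


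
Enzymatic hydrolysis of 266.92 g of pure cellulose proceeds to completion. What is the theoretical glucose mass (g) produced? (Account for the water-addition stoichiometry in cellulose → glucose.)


glucose = cellulose * 180/162
= 266.92 * 180/162
= 296.5778 g

296.5778 g


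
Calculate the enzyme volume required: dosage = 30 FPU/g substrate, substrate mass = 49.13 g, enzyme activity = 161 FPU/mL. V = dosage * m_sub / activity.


V = dosage * m_sub / activity
V = 30 * 49.13 / 161
V = 9.1547 mL

9.1547 mL


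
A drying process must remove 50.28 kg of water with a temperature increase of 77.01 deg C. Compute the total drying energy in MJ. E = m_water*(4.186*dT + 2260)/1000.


E = m_water * (4.186 * dT + 2260) / 1000
= 50.28 * (4.186 * 77.01 + 2260) / 1000
= 129.8413 MJ

129.8413 MJ


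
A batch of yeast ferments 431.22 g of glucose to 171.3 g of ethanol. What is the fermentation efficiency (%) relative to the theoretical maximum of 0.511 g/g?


Fermentation efficiency = (actual / (0.511 * glucose)) * 100
= (171.3 / (0.511 * 431.22)) * 100
= 77.7388%

77.7388%


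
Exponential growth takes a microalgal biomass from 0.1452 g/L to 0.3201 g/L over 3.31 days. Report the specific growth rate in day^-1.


mu = ln(X2/X1) / dt
= ln(0.3201/0.1452) / 3.31
= 0.2388 per day

0.2388 per day


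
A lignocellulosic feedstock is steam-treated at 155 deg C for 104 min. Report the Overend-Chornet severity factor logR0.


logR0 = log10(t * exp((T - 100) / 14.75))
= log10(104 * exp((155 - 100) / 14.75))
= 3.6364

3.6364


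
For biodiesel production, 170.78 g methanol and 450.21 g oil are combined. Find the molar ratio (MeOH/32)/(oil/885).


Molar ratio = n_MeOH / n_oil = (MeOH/32) / (oil/885) = (MeOH * 885) / (32 * oil)
= (170.78 * 885) / (32 * 450.21)
= 10.4910

10.4910


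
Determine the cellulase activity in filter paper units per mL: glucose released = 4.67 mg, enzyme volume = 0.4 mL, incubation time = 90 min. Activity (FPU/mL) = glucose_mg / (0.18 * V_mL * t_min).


Activity = glucose_mg / (0.18 mg/umol * V_mL * t_min)
= 4.67 / (0.18 * 0.4 * 90)
= 0.7207 FPU/mL

0.7207 FPU/mL


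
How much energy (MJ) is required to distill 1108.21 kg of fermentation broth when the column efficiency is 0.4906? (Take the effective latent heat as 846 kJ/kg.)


E = m * 846 / (eta * 1000)
= 1108.21 * 846 / (0.4906 * 1000)
= 1911.0185 MJ

1911.0185 MJ


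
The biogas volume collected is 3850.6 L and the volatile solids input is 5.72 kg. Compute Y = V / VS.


Y = V / VS
= 3850.6 / 5.72
= 673.1818 L/kg VS

673.1818 L/kg VS


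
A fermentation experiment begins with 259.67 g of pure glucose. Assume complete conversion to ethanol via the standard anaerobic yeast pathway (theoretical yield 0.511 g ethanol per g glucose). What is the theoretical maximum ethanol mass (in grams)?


Theoretical ethanol yield: m_EtOH = 0.511 * m_glucose
m_EtOH = 0.511 * 259.67 = 132.6914 g

132.6914 g


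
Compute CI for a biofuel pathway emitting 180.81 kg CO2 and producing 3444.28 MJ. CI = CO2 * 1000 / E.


CI = CO2 * 1000 / E
= 180.81 * 1000 / 3444.28
= 52.4957 g CO2/MJ

52.4957 g CO2/MJ


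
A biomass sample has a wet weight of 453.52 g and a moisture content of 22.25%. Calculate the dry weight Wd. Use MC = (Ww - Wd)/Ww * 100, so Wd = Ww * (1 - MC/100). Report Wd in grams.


Wd = Ww * (1 - MC/100)
= 453.52 * (1 - 22.25/100)
= 352.6118 g

352.6118 g


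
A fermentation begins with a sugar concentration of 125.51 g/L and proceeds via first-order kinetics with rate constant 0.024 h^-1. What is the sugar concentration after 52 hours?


S = S0 * exp(-k * t)
S = 125.51 * exp(-0.024 * 52)
S = 36.0312 g/L

36.0312 g/L


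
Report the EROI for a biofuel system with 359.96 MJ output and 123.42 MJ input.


EROI = E_out / E_in
= 359.96 / 123.42
= 2.9165

2.9165


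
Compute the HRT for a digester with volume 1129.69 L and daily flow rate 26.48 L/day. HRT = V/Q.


HRT = V / Q
= 1129.69 / 26.48
= 42.6620 days

42.6620 days


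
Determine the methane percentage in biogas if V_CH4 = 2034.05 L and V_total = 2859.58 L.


CH4% = V_CH4 / V_total * 100
= 2034.05 / 2859.58 * 100
= 71.1311%

71.1311%


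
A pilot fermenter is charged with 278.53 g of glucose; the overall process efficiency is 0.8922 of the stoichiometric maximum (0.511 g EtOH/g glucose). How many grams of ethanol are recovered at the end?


Actual ethanol: m = 0.511 * 278.53 * 0.8922
m = 126.9858 g

126.9858 g


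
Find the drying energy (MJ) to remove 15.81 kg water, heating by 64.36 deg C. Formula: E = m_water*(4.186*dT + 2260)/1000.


E = m_water * (4.186 * dT + 2260) / 1000
= 15.81 * (4.186 * 64.36 + 2260) / 1000
= 39.9900 MJ

39.9900 MJ


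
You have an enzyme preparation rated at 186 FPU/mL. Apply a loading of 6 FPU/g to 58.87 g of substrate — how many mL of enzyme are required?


V = dosage * m_sub / activity
V = 6 * 58.87 / 186
V = 1.8990 mL

1.8990 mL


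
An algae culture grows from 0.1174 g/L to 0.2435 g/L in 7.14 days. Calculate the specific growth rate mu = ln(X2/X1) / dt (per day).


mu = ln(X2/X1) / dt
= ln(0.2435/0.1174) / 7.14
= 0.1022 per day

0.1022 per day


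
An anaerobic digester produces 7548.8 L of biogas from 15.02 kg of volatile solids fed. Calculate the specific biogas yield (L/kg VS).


Y = V / VS
= 7548.8 / 15.02
= 502.5832 L/kg VS

502.5832 L/kg VS


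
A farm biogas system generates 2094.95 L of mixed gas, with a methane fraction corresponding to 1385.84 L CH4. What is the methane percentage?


CH4% = V_CH4 / V_total * 100
= 1385.84 / 2094.95 * 100
= 66.1515%

66.1515%


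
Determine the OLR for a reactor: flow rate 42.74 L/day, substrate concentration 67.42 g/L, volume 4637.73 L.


OLR = Q * S / V
= 42.74 * 67.42 / 4637.73
= 0.6213 g/L/day

0.6213 g/L/day


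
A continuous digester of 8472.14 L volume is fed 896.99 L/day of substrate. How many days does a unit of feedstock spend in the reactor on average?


HRT = V / Q
= 8472.14 / 896.99
= 9.4451 days

9.4451 days


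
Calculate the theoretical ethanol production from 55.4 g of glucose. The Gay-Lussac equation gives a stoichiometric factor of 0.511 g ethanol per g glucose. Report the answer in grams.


Theoretical ethanol yield: m_EtOH = 0.511 * m_glucose
m_EtOH = 0.511 * 55.4 = 28.3094 g

28.3094 g


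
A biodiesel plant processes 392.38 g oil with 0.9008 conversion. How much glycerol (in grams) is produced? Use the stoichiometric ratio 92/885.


glycerol = oil * conv * (92/885)
= 392.38 * 0.9008 * 92 / 885
= 36.7434 g

36.7434 g


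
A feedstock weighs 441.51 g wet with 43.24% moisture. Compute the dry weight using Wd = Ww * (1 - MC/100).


Wd = Ww * (1 - MC/100)
= 441.51 * (1 - 43.24/100)
= 250.6011 g

250.6011 g


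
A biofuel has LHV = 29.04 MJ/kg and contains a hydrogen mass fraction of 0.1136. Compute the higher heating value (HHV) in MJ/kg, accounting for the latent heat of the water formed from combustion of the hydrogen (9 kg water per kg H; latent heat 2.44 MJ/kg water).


HHV = LHV + H_frac * 9 * 2.44
= 29.04 + 0.1136 * 9 * 2.44
= 31.5347 MJ/kg

31.5347 MJ/kg


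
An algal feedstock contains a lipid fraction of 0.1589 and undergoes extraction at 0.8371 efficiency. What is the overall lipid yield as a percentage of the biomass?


Y = lipid_content * extraction_eff * 100
= 0.1589 * 0.8371 * 100
= 13.3015%

13.3015%


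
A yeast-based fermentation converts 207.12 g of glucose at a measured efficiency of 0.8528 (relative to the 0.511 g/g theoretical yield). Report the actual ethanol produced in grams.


Actual ethanol: m = 0.511 * 207.12 * 0.8528
m = 90.2589 g

90.2589 g


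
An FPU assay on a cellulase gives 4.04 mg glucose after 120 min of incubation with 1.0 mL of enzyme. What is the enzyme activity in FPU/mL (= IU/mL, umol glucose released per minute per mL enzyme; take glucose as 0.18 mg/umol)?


Activity = glucose_mg / (0.18 mg/umol * V_mL * t_min)
= 4.04 / (0.18 * 1.0 * 120)
= 0.1870 FPU/mL

0.1870 FPU/mL


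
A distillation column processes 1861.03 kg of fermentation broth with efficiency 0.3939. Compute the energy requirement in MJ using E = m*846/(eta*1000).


E = m * 846 / (eta * 1000)
= 1861.03 * 846 / (0.3939 * 1000)
= 3997.0332 MJ

3997.0332 MJ


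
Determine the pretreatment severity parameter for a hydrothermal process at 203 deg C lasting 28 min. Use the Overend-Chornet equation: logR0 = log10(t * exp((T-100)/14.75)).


logR0 = log10(t * exp((T - 100) / 14.75))
= log10(28 * exp((203 - 100) / 14.75))
= 4.4799

4.4799


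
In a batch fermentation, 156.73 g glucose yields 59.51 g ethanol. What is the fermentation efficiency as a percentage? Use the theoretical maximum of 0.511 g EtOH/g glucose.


Fermentation efficiency = (actual / (0.511 * glucose)) * 100
= (59.51 / (0.511 * 156.73)) * 100
= 74.3048%

74.3048%


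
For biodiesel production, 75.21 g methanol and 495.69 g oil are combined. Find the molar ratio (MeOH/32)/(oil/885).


Molar ratio = n_MeOH / n_oil = (MeOH/32) / (oil/885) = (MeOH * 885) / (32 * oil)
= (75.21 * 885) / (32 * 495.69)
= 4.1962

4.1962


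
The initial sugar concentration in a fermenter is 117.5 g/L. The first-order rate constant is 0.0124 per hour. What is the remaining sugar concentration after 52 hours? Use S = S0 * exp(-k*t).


S = S0 * exp(-k * t)
S = 117.5 * exp(-0.0124 * 52)
S = 61.6602 g/L

61.6602 g/L


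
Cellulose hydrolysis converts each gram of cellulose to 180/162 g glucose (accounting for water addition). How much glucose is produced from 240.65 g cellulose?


glucose = cellulose * 180/162
= 240.65 * 180/162
= 267.3889 g

267.3889 g


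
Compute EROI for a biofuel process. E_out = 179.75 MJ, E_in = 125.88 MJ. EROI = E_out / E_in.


EROI = E_out / E_in
= 179.75 / 125.88
= 1.4279

1.4279


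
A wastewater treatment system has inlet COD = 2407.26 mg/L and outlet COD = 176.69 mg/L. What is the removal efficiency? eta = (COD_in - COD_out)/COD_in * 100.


eta = (COD_in - COD_out) / COD_in * 100
= (2407.26 - 176.69) / 2407.26 * 100
= 92.6601%

92.6601%


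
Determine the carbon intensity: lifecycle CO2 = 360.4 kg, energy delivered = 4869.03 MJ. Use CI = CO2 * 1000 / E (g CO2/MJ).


CI = CO2 * 1000 / E
= 360.4 * 1000 / 4869.03
= 74.0188 g CO2/MJ

74.0188 g CO2/MJ


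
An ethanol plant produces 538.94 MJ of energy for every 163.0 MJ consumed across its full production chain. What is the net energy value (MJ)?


NEV = E_out - E_in
= 538.94 - 163.0
= 375.9400 MJ

375.9400 MJ


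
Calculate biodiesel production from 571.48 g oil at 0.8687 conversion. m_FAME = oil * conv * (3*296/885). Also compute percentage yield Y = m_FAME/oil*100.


m_FAME = oil * conv * (3 * 296 / 885) = oil * conv * (888/885)
= 571.48 * 0.8687 * 888 / 885
= 498.1275 g
Y = m_FAME / oil * 100 = conv * (888/885) * 100
= 0.8687 * 888 / 885 * 100
= 87.16%

498.1275 g FAME; Y = 87.16%


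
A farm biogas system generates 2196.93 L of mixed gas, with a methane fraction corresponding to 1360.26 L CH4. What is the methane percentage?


CH4% = V_CH4 / V_total * 100
= 1360.26 / 2196.93 * 100
= 61.9164%

61.9164%


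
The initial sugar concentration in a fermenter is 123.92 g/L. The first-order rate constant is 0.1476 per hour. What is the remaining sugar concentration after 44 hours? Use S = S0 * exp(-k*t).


S = S0 * exp(-k * t)
S = 123.92 * exp(-0.1476 * 44)
S = 0.1874 g/L

0.1874 g/L


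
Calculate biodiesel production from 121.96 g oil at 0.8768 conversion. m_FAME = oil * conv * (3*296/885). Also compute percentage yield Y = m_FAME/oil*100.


m_FAME = oil * conv * (3 * 296 / 885) = oil * conv * (888/885)
= 121.96 * 0.8768 * 888 / 885
= 107.2970 g
Y = m_FAME / oil * 100 = conv * (888/885) * 100
= 0.8768 * 888 / 885 * 100
= 87.98%

107.2970 g FAME; Y = 87.98%


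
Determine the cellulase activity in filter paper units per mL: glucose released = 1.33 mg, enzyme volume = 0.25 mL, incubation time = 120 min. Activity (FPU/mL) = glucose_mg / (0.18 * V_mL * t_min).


Activity = glucose_mg / (0.18 mg/umol * V_mL * t_min)
= 1.33 / (0.18 * 0.25 * 120)
= 0.2463 FPU/mL

0.2463 FPU/mL


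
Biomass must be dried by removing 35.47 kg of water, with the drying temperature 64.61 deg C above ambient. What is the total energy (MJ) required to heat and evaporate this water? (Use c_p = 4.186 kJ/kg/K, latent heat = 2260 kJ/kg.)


E = m_water * (4.186 * dT + 2260) / 1000
= 35.47 * (4.186 * 64.61 + 2260) / 1000
= 89.7553 MJ

89.7553 MJ


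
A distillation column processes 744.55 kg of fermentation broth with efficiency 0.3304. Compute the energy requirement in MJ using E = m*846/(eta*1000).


E = m * 846 / (eta * 1000)
= 744.55 * 846 / (0.3304 * 1000)
= 1906.4446 MJ

1906.4446 MJ


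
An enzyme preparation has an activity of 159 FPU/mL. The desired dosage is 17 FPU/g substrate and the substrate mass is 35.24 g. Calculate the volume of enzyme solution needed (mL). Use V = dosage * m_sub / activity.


V = dosage * m_sub / activity
V = 17 * 35.24 / 159
V = 3.7678 mL

3.7678 mL


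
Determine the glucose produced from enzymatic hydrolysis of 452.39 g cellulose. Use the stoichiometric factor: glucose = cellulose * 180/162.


glucose = cellulose * 180/162
= 452.39 * 180/162
= 502.6556 g

502.6556 g


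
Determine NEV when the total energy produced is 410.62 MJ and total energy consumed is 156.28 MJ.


NEV = E_out - E_in
= 410.62 - 156.28
= 254.3400 MJ

254.3400 MJ


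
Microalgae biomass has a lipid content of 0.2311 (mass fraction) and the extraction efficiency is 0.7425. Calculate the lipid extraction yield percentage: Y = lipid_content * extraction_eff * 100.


Y = lipid_content * extraction_eff * 100
= 0.2311 * 0.7425 * 100
= 17.1592%

17.1592%


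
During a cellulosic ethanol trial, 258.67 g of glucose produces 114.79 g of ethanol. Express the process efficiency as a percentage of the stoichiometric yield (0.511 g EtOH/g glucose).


Fermentation efficiency = (actual / (0.511 * glucose)) * 100
= (114.79 / (0.511 * 258.67)) * 100
= 86.8435%

86.8435%


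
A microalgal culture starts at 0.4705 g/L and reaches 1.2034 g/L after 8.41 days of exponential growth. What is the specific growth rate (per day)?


mu = ln(X2/X1) / dt
= ln(1.2034/0.4705) / 8.41
= 0.1117 per day

0.1117 per day


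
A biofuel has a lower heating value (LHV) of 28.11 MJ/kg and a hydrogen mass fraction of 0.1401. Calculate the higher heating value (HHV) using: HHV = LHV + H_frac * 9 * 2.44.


HHV = LHV + H_frac * 9 * 2.44
= 28.11 + 0.1401 * 9 * 2.44
= 31.1866 MJ/kg

31.1866 MJ/kg


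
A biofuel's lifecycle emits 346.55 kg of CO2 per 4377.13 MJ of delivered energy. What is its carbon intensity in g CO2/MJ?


CI = CO2 * 1000 / E
= 346.55 * 1000 / 4377.13
= 79.1729 g CO2/MJ

79.1729 g CO2/MJ


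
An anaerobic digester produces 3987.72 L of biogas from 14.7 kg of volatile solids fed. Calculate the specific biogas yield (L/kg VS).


Y = V / VS
= 3987.72 / 14.7
= 271.2735 L/kg VS

271.2735 L/kg VS


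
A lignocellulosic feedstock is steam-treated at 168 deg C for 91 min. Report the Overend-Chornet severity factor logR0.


logR0 = log10(t * exp((T - 100) / 14.75))
= log10(91 * exp((168 - 100) / 14.75))
= 3.9612

3.9612


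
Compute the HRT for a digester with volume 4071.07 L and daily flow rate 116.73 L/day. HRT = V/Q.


HRT = V / Q
= 4071.07 / 116.73
= 34.8760 days

34.8760 days


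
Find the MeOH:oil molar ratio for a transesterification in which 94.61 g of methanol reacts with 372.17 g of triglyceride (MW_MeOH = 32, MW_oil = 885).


Molar ratio = n_MeOH / n_oil = (MeOH/32) / (oil/885) = (MeOH * 885) / (32 * oil)
= (94.61 * 885) / (32 * 372.17)
= 7.0305

7.0305


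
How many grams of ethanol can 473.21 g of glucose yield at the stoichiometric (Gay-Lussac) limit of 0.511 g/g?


Theoretical ethanol yield: m_EtOH = 0.511 * m_glucose
m_EtOH = 0.511 * 473.21 = 241.8103 g

241.8103 g


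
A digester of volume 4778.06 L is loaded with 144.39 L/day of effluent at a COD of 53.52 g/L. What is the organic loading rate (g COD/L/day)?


OLR = Q * S / V
= 144.39 * 53.52 / 4778.06
= 1.6173 g/L/day

1.6173 g/L/day


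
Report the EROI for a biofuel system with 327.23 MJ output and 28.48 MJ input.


EROI = E_out / E_in
= 327.23 / 28.48
= 11.4898

11.4898


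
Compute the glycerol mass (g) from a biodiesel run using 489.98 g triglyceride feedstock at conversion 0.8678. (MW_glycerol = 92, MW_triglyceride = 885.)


glycerol = oil * conv * (92/885)
= 489.98 * 0.8678 * 92 / 885
= 44.2021 g

44.2021 g


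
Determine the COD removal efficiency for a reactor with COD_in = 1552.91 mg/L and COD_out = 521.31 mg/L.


eta = (COD_in - COD_out) / COD_in * 100
= (1552.91 - 521.31) / 1552.91 * 100
= 66.4301%

66.4301%


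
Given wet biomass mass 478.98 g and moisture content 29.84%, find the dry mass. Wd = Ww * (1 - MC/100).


Wd = Ww * (1 - MC/100)
= 478.98 * (1 - 29.84/100)
= 336.0524 g

336.0524 g


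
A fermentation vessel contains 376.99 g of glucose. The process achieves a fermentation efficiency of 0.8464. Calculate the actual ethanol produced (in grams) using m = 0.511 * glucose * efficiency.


Actual ethanol: m = 0.511 * 376.99 * 0.8464
m = 163.0521 g

163.0521 g


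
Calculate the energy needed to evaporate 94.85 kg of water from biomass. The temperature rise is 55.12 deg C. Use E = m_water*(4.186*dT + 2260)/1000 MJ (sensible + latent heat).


E = m_water * (4.186 * dT + 2260) / 1000
= 94.85 * (4.186 * 55.12 + 2260) / 1000
= 236.2460 MJ

236.2460 MJ


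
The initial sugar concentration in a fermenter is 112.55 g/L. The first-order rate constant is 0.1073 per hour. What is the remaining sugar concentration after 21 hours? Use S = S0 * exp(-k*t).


S = S0 * exp(-k * t)
S = 112.55 * exp(-0.1073 * 21)
S = 11.8236 g/L

11.8236 g/L


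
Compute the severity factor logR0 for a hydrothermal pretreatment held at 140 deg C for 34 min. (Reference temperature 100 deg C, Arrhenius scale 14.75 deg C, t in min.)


logR0 = log10(t * exp((T - 100) / 14.75))
= log10(34 * exp((140 - 100) / 14.75))
= 2.7092

2.7092


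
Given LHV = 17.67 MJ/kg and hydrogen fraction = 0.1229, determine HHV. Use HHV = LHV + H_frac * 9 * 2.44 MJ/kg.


HHV = LHV + H_frac * 9 * 2.44
= 17.67 + 0.1229 * 9 * 2.44
= 20.3689 MJ/kg

20.3689 MJ/kg


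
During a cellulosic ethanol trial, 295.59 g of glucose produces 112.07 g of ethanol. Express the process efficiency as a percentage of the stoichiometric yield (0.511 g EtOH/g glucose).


Fermentation efficiency = (actual / (0.511 * glucose)) * 100
= (112.07 / (0.511 * 295.59)) * 100
= 74.1957%

74.1957%


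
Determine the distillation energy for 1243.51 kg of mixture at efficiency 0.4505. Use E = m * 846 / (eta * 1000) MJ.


E = m * 846 / (eta * 1000)
= 1243.51 * 846 / (0.4505 * 1000)
= 2335.2041 MJ

2335.2041 MJ


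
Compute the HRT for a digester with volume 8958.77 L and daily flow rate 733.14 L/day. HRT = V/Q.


HRT = V / Q
= 8958.77 / 733.14
= 12.2197 days

12.2197 days


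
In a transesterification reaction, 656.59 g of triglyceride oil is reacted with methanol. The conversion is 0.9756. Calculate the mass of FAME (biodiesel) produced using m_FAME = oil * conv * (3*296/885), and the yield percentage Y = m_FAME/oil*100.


m_FAME = oil * conv * (3 * 296 / 885) = oil * conv * (888/885)
= 656.59 * 0.9756 * 888 / 885
= 642.7406 g
Y = m_FAME / oil * 100 = conv * (888/885) * 100
= 0.9756 * 888 / 885 * 100
= 97.89%

642.7406 g FAME; Y = 97.89%


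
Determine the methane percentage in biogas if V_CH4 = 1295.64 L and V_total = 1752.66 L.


CH4% = V_CH4 / V_total * 100
= 1295.64 / 1752.66 * 100
= 73.9242%

73.9242%


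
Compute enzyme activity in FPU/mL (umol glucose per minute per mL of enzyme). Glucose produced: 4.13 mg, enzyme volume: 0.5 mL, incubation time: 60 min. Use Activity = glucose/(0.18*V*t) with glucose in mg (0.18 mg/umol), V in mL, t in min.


Activity = glucose_mg / (0.18 mg/umol * V_mL * t_min)
= 4.13 / (0.18 * 0.5 * 60)
= 0.7648 FPU/mL

0.7648 FPU/mL


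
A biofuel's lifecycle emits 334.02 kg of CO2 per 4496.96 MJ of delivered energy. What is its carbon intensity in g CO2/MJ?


CI = CO2 * 1000 / E
= 334.02 * 1000 / 4496.96
= 74.2768 g CO2/MJ

74.2768 g CO2/MJ


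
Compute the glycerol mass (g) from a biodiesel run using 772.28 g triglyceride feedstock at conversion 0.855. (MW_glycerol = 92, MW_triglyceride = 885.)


glycerol = oil * conv * (92/885)
= 772.28 * 0.855 * 92 / 885
= 68.6413 g

68.6413 g


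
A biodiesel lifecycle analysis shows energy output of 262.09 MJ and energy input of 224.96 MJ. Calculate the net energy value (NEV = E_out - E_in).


NEV = E_out - E_in
= 262.09 - 224.96
= 37.1300 MJ

37.1300 MJ


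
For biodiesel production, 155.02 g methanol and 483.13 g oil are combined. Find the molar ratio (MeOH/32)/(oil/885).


Molar ratio = n_MeOH / n_oil = (MeOH/32) / (oil/885) = (MeOH * 885) / (32 * oil)
= (155.02 * 885) / (32 * 483.13)
= 8.8740

8.8740
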